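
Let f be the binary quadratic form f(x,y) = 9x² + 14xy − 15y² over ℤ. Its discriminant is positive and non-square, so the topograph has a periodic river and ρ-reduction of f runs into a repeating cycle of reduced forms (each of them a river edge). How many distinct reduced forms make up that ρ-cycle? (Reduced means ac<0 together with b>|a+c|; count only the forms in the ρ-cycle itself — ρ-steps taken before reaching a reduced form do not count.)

D = 736, ⌊√D⌋ = 27
river: ρ → (-15,16,8)
river: ρ → (8,16,-15)
river: ρ → (-15,14,9)
river: ρ → (9,22,-7)
river: ρ → (-7,20,12)
river: ρ → (12,4,-15)
river: ρ → (-15,26,1)
river: ρ → (1,26,-15)
river: ρ → (-15,4,12)
river: ρ → (12,20,-7)
river: ρ → (-7,22,9)
river: ρ → (9,14,-15)
ρ-cycle length = 12 (tail of 0 descent steps not counted)

12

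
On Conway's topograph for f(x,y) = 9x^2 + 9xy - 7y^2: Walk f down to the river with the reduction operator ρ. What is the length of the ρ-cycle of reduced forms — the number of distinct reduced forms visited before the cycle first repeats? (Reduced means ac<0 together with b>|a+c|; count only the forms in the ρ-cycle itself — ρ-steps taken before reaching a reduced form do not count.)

D = 333, ⌊√D⌋ = 18
river: ρ → (-7,5,11)
river: ρ → (11,17,-1)
river: ρ → (-1,17,11)
river: ρ → (11,5,-7)
river: ρ → (-7,9,9)
river: ρ → (9,9,-7)
ρ-cycle length = 6 (tail of 0 descent steps not counted)

6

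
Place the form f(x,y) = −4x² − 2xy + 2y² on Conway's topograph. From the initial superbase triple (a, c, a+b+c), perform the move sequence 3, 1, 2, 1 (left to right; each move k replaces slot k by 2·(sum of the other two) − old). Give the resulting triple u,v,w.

start (-4,2,-4) = (f(1,0),f(0,1),f(1,1))
replace slot 3: 2·((-4)+2) − (-4) = 0 → (-4,2,0)
replace slot 1: 2·(2+0) − (-4) = 8 → (8,2,0)
replace slot 2: 2·(8+0) − 2 = 14 → (8,14,0)
replace slot 1: 2·(14+0) − 8 = 20 → (20,14,0)

20,14,0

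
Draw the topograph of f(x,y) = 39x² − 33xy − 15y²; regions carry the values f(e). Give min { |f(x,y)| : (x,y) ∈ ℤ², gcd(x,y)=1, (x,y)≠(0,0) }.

descent: ρ → (-15,33,39)  [lands on river]
river: ρ → (39,45,-9)
river: ρ → (-9,45,39)
river: ρ → (39,33,-15)
river: ρ → (-15,57,3)
river: ρ → (3,57,-15)
closes: descent 1, river 6
min |a| on river = 3

3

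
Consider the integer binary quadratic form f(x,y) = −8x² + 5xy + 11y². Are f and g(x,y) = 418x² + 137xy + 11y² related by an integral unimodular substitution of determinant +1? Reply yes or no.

D₁ = 377, D₂ = 377
river cycle of f (length 6): (11, 17, -2), (-2, 19, 2), (2, 17, -11), (-11, 5, 8), (8, 11, -8), (-8, 5, 11)
river cycle of g (length 6): (11, 17, -2), (-2, 19, 2), (2, 17, -11), (-11, 5, 8), (8, 11, -8), (-8, 5, 11)
cycles coincide ⇒ equivalent

yes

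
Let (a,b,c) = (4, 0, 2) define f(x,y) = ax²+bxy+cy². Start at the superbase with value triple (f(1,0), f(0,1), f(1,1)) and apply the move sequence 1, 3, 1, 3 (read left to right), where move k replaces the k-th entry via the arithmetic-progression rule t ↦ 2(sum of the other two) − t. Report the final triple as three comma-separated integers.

start (4,2,6) = (f(1,0),f(0,1),f(1,1))
replace slot 1: 2·(2+6) − 4 = 12 → (12,2,6)
replace slot 3: 2·(12+2) − 6 = 22 → (12,2,22)
replace slot 1: 2·(2+22) − 12 = 36 → (36,2,22)
replace slot 3: 2·(36+2) − 22 = 54 → (36,2,54)

36,2,54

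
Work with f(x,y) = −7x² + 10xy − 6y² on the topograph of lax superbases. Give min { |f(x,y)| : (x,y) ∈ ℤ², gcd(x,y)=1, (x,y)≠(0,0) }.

translate: b→4 (≡-10 mod 14), so (7,-10,6)→(7,4,3)
flip: (7,4,3)→(3,-4,7)
translate: b→2 (≡-4 mod 6), so (3,-4,7)→(3,2,6)
reduced (well bottom): (3,2,6) with a≤c, −a<b≤a
well minimum |f| = |-3| = 3 (negative-definite)

3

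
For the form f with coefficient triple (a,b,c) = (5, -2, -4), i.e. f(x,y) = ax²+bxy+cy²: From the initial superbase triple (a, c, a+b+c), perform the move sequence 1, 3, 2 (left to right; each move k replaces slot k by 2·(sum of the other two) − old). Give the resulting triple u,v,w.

start (5,-4,-1) = (f(1,0),f(0,1),f(1,1))
replace slot 1: 2·((-4)+(-1)) − 5 = -15 → (-15,-4,-1)
replace slot 3: 2·((-15)+(-4)) − (-1) = -37 → (-15,-4,-37)
replace slot 2: 2·((-15)+(-37)) − (-4) = -100 → (-15,-100,-37)

-15,-100,-37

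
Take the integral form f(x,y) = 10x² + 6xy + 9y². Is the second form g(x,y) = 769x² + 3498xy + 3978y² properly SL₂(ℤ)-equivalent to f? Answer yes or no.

D₁ = -324, D₂ = -324
f: flip: (10,6,9)→(9,-6,10)
f: reduced (well bottom): (9,-6,10) with a≤c, −a<b≤a
g: translate: b→422 (≡3498 mod 1538), so (769,3498,3978)→(769,422,58)
g: flip: (769,422,58)→(58,-422,769)
g: translate: b→42 (≡-422 mod 116), so (58,-422,769)→(58,42,9)
g: flip: (58,42,9)→(9,-42,58)
g: translate: b→-6 (≡-42 mod 18), so (9,-42,58)→(9,-6,10)
g: reduced (well bottom): (9,-6,10) with a≤c, −a<b≤a
reduced forms (9, -6, 10) vs (9, -6, 10) ⇒ equivalent

yes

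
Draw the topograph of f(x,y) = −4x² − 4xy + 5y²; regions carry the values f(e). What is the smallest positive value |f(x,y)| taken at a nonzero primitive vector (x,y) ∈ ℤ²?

descent: ρ → (5,4,-4)  [lands on river]
river: ρ → (-4,4,5)
river: ρ → (5,6,-3)
river: ρ → (-3,6,5)
closes: descent 1, river 4
min |a| on river = 3

3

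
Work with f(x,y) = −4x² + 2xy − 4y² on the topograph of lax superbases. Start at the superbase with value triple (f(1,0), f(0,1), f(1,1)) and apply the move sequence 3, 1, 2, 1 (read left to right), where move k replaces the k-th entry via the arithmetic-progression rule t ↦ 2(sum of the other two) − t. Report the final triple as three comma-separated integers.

start (-4,-4,-6) = (f(1,0),f(0,1),f(1,1))
replace slot 3: 2·((-4)+(-4)) − (-6) = -10 → (-4,-4,-10)
replace slot 1: 2·((-4)+(-10)) − (-4) = -24 → (-24,-4,-10)
replace slot 2: 2·((-24)+(-10)) − (-4) = -64 → (-24,-64,-10)
replace slot 1: 2·((-64)+(-10)) − (-24) = -124 → (-124,-64,-10)

-124,-64,-10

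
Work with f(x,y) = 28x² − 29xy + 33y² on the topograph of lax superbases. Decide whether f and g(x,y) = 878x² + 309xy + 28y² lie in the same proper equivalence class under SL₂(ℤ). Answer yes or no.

D₁ = -2855, D₂ = -2855
f: translate: b→27 (≡-29 mod 56), so (28,-29,33)→(28,27,32)
f: reduced (well bottom): (28,27,32) with a≤c, −a<b≤a
g: flip: (878,309,28)→(28,-309,878)
g: translate: b→27 (≡-309 mod 56), so (28,-309,878)→(28,27,32)
g: reduced (well bottom): (28,27,32) with a≤c, −a<b≤a
reduced forms (28, 27, 32) vs (28, 27, 32) ⇒ equivalent

yes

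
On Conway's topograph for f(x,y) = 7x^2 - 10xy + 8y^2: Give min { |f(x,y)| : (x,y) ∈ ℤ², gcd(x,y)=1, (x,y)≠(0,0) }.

translate: b→4 (≡-10 mod 14), so (7,-10,8)→(7,4,5)
flip: (7,4,5)→(5,-4,7)
reduced (well bottom): (5,-4,7) with a≤c, −a<b≤a
well minimum = a = 5

5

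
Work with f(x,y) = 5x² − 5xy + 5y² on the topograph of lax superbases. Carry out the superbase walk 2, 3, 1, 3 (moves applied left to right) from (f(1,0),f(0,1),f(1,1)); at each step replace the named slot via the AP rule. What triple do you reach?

start (5,5,5) = (f(1,0),f(0,1),f(1,1))
replace slot 2: 2·(5+5) − 5 = 15 → (5,15,5)
replace slot 3: 2·(5+15) − 5 = 35 → (5,15,35)
replace slot 1: 2·(15+35) − 5 = 95 → (95,15,35)
replace slot 3: 2·(95+15) − 35 = 185 → (95,15,185)

95,15,185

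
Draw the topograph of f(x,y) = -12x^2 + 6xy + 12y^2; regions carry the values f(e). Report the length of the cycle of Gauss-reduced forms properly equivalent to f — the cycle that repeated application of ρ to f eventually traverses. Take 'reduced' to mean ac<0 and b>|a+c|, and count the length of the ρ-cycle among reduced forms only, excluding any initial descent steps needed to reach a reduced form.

D = 612, ⌊√D⌋ = 24
river: ρ → (12,18,-6)
river: ρ → (-6,18,12)
river: ρ → (12,6,-12)
river: ρ → (-12,18,6)
river: ρ → (6,18,-12)
river: ρ → (-12,6,12)
ρ-cycle length = 6 (tail of 0 descent steps not counted)

6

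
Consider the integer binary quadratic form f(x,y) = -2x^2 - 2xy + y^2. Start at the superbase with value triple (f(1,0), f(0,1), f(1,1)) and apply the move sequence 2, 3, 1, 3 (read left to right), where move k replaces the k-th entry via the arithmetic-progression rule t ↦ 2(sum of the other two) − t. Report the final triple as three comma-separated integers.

start (-2,1,-3) = (f(1,0),f(0,1),f(1,1))
replace slot 2: 2·((-2)+(-3)) − 1 = -11 → (-2,-11,-3)
replace slot 3: 2·((-2)+(-11)) − (-3) = -23 → (-2,-11,-23)
replace slot 1: 2·((-11)+(-23)) − (-2) = -66 → (-66,-11,-23)
replace slot 3: 2·((-66)+(-11)) − (-23) = -131 → (-66,-11,-131)

-66,-11,-131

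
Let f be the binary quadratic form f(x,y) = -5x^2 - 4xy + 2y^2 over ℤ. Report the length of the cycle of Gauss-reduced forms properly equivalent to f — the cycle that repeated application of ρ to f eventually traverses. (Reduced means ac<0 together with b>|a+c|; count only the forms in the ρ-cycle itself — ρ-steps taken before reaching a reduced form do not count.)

D = 56, ⌊√D⌋ = 7
descent: ρ → (2,4,-5)  [lands on river]
river: ρ → (-5,6,1)
river: ρ → (1,6,-5)
river: ρ → (-5,4,2)
ρ-cycle length = 4 (tail of 1 descent step not counted)

4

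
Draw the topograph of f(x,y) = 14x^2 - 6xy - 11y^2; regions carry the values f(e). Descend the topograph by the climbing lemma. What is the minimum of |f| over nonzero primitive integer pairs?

descent: ρ → (-11,6,14)  [lands on river]
river: ρ → (14,22,-3)
river: ρ → (-3,20,21)
river: ρ → (21,22,-2)
river: ρ → (-2,22,21)
river: ρ → (21,20,-3)
river: ρ → (-3,22,14)
river: ρ → (14,6,-11)
river: ρ → (-11,16,9)
river: ρ → (9,20,-7)
river: ρ → (-7,22,6)
river: ρ → (6,14,-19)
river: ρ → (-19,24,1)
river: ρ → (1,24,-19)
river: ρ → (-19,14,6)
river: ρ → (6,22,-7)
river: ρ → (-7,20,9)
river: ρ → (9,16,-11)
closes: descent 1, river 18
min |a| on river = 1

1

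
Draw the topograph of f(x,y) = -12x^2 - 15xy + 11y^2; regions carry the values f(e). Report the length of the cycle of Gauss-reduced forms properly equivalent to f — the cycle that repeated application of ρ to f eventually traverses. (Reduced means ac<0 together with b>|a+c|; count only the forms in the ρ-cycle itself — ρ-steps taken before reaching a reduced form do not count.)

D = 753, ⌊√D⌋ = 27
descent: ρ → (11,15,-12)  [lands on river]
river: ρ → (-12,9,14)
river: ρ → (14,19,-7)
river: ρ → (-7,23,8)
river: ρ → (8,25,-4)
river: ρ → (-4,23,14)
river: ρ → (14,5,-13)
river: ρ → (-13,21,6)
river: ρ → (6,27,-1)
river: ρ → (-1,27,6)
river: ρ → (6,21,-13)
river: ρ → (-13,5,14)
river: ρ → (14,23,-4)
river: ρ → (-4,25,8)
river: ρ → (8,23,-7)
river: ρ → (-7,19,14)
river: ρ → (14,9,-12)
river: ρ → (-12,15,11)
river: ρ → (11,7,-16)
river: ρ → (-16,25,2)
river: ρ → (2,27,-3)
river: ρ → (-3,27,2)
river: ρ → (2,25,-16)
river: ρ → (-16,7,11)
ρ-cycle length = 24 (tail of 1 descent step not counted)

24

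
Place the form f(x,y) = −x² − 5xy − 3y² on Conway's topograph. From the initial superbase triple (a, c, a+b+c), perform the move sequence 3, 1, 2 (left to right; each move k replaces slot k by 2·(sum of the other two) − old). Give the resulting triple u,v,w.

start (-1,-3,-9) = (f(1,0),f(0,1),f(1,1))
replace slot 3: 2·((-1)+(-3)) − (-9) = 1 → (-1,-3,1)
replace slot 1: 2·((-3)+1) − (-1) = -3 → (-3,-3,1)
replace slot 2: 2·((-3)+1) − (-3) = -1 → (-3,-1,1)

-3,-1,1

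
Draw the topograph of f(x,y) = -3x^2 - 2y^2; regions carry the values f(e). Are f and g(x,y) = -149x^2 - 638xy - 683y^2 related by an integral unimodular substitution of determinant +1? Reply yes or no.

D₁ = -24, D₂ = -24
f is negative-definite; reduce −f:
−f: flip: (3,0,2)→(2,0,3)
−f: reduced (well bottom): (2,0,3) with a≤c, −a<b≤a
flip sign back: reduced form of f is (-2,0,-3)
g is negative-definite; reduce −g:
−g: translate: b→42 (≡638 mod 298), so (149,638,683)→(149,42,3)
−g: flip: (149,42,3)→(3,-42,149)
−g: translate: b→0 (≡-42 mod 6), so (3,-42,149)→(3,0,2)
−g: flip: (3,0,2)→(2,0,3)
−g: reduced (well bottom): (2,0,3) with a≤c, −a<b≤a
flip sign back: reduced form of g is (-2,0,-3)
reduced forms (-2, 0, -3) vs (-2, 0, -3) ⇒ equivalent

yes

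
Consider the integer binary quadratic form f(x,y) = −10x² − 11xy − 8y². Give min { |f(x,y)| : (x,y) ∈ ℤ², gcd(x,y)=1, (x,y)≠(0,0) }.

translate: b→-9 (≡11 mod 20), so (10,11,8)→(10,-9,7)
flip: (10,-9,7)→(7,9,10)
translate: b→-5 (≡9 mod 14), so (7,9,10)→(7,-5,8)
reduced (well bottom): (7,-5,8) with a≤c, −a<b≤a
well minimum |f| = |-7| = 7 (negative-definite)

7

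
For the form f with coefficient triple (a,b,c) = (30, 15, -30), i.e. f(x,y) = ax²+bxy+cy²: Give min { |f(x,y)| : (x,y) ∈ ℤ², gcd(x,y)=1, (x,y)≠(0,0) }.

river: ρ → (-30,45,15)
river: ρ → (15,45,-30)
river: ρ → (-30,15,30)
river: ρ → (30,45,-15)
river: ρ → (-15,45,30)
river: ρ → (30,15,-30)
closes: descent 0, river 6
min |a| on river = 15

15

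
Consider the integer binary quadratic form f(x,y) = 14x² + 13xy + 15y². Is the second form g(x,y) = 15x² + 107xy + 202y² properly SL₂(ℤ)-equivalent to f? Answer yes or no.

D₁ = -671, D₂ = -671
f: reduced (well bottom): (14,13,15) with a≤c, −a<b≤a
g: translate: b→-13 (≡107 mod 30), so (15,107,202)→(15,-13,14)
g: flip: (15,-13,14)→(14,13,15)
g: reduced (well bottom): (14,13,15) with a≤c, −a<b≤a
reduced forms (14, 13, 15) vs (14, 13, 15) ⇒ equivalent

yes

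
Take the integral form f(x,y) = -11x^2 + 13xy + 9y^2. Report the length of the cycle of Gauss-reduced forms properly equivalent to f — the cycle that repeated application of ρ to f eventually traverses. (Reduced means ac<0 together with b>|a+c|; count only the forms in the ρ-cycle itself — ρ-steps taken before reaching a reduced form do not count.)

D = 565, ⌊√D⌋ = 23
river: ρ → (9,23,-1)
river: ρ → (-1,23,9)
river: ρ → (9,13,-11)
river: ρ → (-11,9,11)
river: ρ → (11,13,-9)
river: ρ → (-9,23,1)
river: ρ → (1,23,-9)
river: ρ → (-9,13,11)
river: ρ → (11,9,-11)
river: ρ → (-11,13,9)
ρ-cycle length = 10 (tail of 0 descent steps not counted)

10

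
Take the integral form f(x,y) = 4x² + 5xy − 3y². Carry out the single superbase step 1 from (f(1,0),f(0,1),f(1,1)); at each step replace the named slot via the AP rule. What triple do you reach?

start (4,-3,6) = (f(1,0),f(0,1),f(1,1))
replace slot 1: 2·((-3)+6) − 4 = 2 → (2,-3,6)

2,-3,6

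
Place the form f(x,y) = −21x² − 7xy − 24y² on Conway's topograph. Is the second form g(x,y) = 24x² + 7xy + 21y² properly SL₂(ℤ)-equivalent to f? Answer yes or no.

D₁ = -1967, D₂ = -1967
f is negative-definite; reduce −f:
−f: reduced (well bottom): (21,7,24) with a≤c, −a<b≤a
flip sign back: reduced form of f is (-21,-7,-24)
g: flip: (24,7,21)→(21,-7,24)
g: reduced (well bottom): (21,-7,24) with a≤c, −a<b≤a
reduced forms (-21, -7, -24) vs (21, -7, 24) ⇒ inequivalent

no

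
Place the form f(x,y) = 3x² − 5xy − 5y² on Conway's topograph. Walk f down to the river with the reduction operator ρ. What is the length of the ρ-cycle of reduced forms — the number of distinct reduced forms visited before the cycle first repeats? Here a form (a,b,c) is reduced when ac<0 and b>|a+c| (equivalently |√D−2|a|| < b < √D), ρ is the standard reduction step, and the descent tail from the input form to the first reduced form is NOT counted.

D = 85, ⌊√D⌋ = 9
descent: ρ → (-5,5,3)  [lands on river]
river: ρ → (3,7,-3)
river: ρ → (-3,5,5)
river: ρ → (5,5,-3)
river: ρ → (-3,7,3)
river: ρ → (3,5,-5)
ρ-cycle length = 6 (tail of 1 descent step not counted)

6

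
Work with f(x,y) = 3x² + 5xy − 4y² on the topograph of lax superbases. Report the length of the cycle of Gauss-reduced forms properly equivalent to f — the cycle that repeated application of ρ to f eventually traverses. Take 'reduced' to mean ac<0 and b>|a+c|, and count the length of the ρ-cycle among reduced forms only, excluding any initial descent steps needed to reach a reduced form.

D = 73, ⌊√D⌋ = 8
river: ρ → (-4,3,4)
river: ρ → (4,5,-3)
river: ρ → (-3,7,2)
river: ρ → (2,5,-6)
river: ρ → (-6,7,1)
river: ρ → (1,7,-6)
river: ρ → (-6,5,2)
river: ρ → (2,7,-3)
river: ρ → (-3,5,4)
river: ρ → (4,3,-4)
river: ρ → (-4,5,3)
river: ρ → (3,7,-2)
river: ρ → (-2,5,6)
river: ρ → (6,7,-1)
river: ρ → (-1,7,6)
river: ρ → (6,5,-2)
river: ρ → (-2,7,3)
river: ρ → (3,5,-4)
ρ-cycle length = 18 (tail of 0 descent steps not counted)

18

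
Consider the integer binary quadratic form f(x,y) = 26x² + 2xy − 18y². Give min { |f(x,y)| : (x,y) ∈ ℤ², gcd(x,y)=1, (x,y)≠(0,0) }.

descent: ρ → (-18,34,10)  [lands on river]
river: ρ → (10,26,-30)
river: ρ → (-30,34,6)
river: ρ → (6,38,-18)
closes: descent 1, river 4
min |a| on river = 6

6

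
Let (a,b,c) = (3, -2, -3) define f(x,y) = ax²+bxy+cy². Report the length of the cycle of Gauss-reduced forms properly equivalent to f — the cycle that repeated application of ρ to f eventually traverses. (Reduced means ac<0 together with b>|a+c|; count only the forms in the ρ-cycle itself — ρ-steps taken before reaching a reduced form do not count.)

D = 40, ⌊√D⌋ = 6
descent: ρ → (-3,2,3)  [lands on river]
river: ρ → (3,4,-2)
river: ρ → (-2,4,3)
river: ρ → (3,2,-3)
river: ρ → (-3,4,2)
river: ρ → (2,4,-3)
ρ-cycle length = 6 (tail of 1 descent step not counted)

6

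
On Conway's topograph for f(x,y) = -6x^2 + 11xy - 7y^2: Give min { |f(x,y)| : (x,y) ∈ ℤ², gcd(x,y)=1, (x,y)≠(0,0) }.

translate: b→1 (≡-11 mod 12), so (6,-11,7)→(6,1,2)
flip: (6,1,2)→(2,-1,6)
reduced (well bottom): (2,-1,6) with a≤c, −a<b≤a
well minimum |f| = |-2| = 2 (negative-definite)

2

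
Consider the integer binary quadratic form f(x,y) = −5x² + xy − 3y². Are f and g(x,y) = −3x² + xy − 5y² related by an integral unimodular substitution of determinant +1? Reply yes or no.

D₁ = -59, D₂ = -59
f is negative-definite; reduce −f:
−f: flip: (5,-1,3)→(3,1,5)
−f: reduced (well bottom): (3,1,5) with a≤c, −a<b≤a
flip sign back: reduced form of f is (-3,-1,-5)
g is negative-definite; reduce −g:
−g: reduced (well bottom): (3,-1,5) with a≤c, −a<b≤a
flip sign back: reduced form of g is (-3,1,-5)
reduced forms (-3, -1, -5) vs (-3, 1, -5) ⇒ inequivalent

no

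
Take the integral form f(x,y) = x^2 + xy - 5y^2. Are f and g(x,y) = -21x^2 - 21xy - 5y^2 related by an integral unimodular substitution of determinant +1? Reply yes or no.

D₁ = 21, D₂ = 21
river cycle of f (length 2): (1, 3, -3), (-3, 3, 1)
river cycle of g (length 2): (1, 3, -3), (-3, 3, 1)
cycles coincide ⇒ equivalent

yes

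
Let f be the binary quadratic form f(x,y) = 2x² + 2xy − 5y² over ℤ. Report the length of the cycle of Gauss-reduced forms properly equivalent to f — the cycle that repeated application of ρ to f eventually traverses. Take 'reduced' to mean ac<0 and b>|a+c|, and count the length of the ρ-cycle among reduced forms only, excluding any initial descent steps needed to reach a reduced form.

D = 44, ⌊√D⌋ = 6
descent: ρ → (-5,-2,2)
descent: ρ → (2,6,-1)  [lands on river]
river: ρ → (-1,6,2)
ρ-cycle length = 2 (tail of 2 descent steps not counted)

2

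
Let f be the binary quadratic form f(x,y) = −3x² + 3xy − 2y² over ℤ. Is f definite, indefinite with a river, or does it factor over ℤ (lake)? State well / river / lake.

D = b²−4ac = 3² − 4·(-3)·(-2) = -15
D < 0 ⇒ definite ⇒ every region one sign ⇒ single well

well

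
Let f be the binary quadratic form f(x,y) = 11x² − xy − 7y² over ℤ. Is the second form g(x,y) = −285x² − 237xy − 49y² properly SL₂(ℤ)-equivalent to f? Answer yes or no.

D₁ = 309, D₂ = 309
river cycle of f (length 6): (-7, 15, 3), (3, 15, -7), (-7, 13, 5), (5, 17, -1), (-1, 17, 5), (5, 13, -7)
river cycle of g (length 6): (-7, 15, 3), (3, 15, -7), (-7, 13, 5), (5, 17, -1), (-1, 17, 5), (5, 13, -7)
cycles coincide ⇒ equivalent

yes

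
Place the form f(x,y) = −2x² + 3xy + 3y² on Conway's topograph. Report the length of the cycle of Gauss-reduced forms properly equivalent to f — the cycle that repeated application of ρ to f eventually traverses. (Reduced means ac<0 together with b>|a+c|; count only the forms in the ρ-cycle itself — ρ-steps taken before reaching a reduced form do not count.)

D = 33, ⌊√D⌋ = 5
river: ρ → (3,3,-2)
river: ρ → (-2,5,1)
river: ρ → (1,5,-2)
river: ρ → (-2,3,3)
ρ-cycle length = 4 (tail of 0 descent steps not counted)

4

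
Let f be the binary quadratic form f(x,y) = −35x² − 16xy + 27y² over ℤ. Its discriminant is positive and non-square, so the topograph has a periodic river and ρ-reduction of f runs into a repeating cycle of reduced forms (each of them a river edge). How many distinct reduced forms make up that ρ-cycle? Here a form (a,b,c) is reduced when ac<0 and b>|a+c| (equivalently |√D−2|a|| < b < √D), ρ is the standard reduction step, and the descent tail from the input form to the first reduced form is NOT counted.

D = 4036, ⌊√D⌋ = 63
descent: ρ → (27,16,-35)  [lands on river]
river: ρ → (-35,54,8)
river: ρ → (8,58,-21)
river: ρ → (-21,26,40)
river: ρ → (40,54,-7)
river: ρ → (-7,58,24)
river: ρ → (24,38,-27)
river: ρ → (-27,16,35)
river: ρ → (35,54,-8)
river: ρ → (-8,58,21)
river: ρ → (21,26,-40)
river: ρ → (-40,54,7)
river: ρ → (7,58,-24)
river: ρ → (-24,38,27)
ρ-cycle length = 14 (tail of 1 descent step not counted)

14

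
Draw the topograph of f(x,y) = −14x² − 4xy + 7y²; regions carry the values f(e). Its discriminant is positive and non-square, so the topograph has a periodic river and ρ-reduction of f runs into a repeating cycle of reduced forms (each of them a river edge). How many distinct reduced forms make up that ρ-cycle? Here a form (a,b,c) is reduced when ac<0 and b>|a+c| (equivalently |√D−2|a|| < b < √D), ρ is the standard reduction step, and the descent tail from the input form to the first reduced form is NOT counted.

D = 408, ⌊√D⌋ = 20
descent: ρ → (7,18,-3)  [lands on river]
river: ρ → (-3,18,7)
river: ρ → (7,10,-11)
river: ρ → (-11,12,6)
river: ρ → (6,12,-11)
river: ρ → (-11,10,7)
ρ-cycle length = 6 (tail of 1 descent step not counted)

6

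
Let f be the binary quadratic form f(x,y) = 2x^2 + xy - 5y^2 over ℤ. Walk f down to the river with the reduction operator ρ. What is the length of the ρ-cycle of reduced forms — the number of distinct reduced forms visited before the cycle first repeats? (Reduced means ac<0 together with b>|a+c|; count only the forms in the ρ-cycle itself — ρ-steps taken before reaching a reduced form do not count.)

D = 41, ⌊√D⌋ = 6
descent: ρ → (-5,-1,2)
descent: ρ → (2,5,-2)  [lands on river]
river: ρ → (-2,3,4)
river: ρ → (4,5,-1)
river: ρ → (-1,5,4)
river: ρ → (4,3,-2)
river: ρ → (-2,5,2)
river: ρ → (2,3,-4)
river: ρ → (-4,5,1)
river: ρ → (1,5,-4)
river: ρ → (-4,3,2)
ρ-cycle length = 10 (tail of 2 descent steps not counted)

10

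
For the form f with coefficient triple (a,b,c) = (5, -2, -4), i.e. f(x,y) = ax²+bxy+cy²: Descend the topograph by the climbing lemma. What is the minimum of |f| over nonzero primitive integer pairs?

descent: ρ → (-4,2,5)  [lands on river]
river: ρ → (5,8,-1)
river: ρ → (-1,8,5)
river: ρ → (5,2,-4)
river: ρ → (-4,6,3)
river: ρ → (3,6,-4)
closes: descent 1, river 6
min |a| on river = 1

1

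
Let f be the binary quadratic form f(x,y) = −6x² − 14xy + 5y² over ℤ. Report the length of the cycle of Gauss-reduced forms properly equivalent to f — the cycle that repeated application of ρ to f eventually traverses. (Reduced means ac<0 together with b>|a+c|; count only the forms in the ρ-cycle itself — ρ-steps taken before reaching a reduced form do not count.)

D = 316, ⌊√D⌋ = 17
descent: ρ → (5,14,-6)  [lands on river]
river: ρ → (-6,10,9)
river: ρ → (9,8,-7)
river: ρ → (-7,6,10)
river: ρ → (10,14,-3)
river: ρ → (-3,16,5)
ρ-cycle length = 6 (tail of 1 descent step not counted)

6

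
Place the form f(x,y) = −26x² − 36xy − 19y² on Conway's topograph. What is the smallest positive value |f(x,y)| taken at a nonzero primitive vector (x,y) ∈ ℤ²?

translate: b→-16 (≡36 mod 52), so (26,36,19)→(26,-16,9)
flip: (26,-16,9)→(9,16,26)
translate: b→-2 (≡16 mod 18), so (9,16,26)→(9,-2,19)
reduced (well bottom): (9,-2,19) with a≤c, −a<b≤a
well minimum |f| = |-9| = 9 (negative-definite)

9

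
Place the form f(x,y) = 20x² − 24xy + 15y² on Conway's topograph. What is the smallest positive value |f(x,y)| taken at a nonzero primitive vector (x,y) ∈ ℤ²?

translate: b→16 (≡-24 mod 40), so (20,-24,15)→(20,16,11)
flip: (20,16,11)→(11,-16,20)
translate: b→6 (≡-16 mod 22), so (11,-16,20)→(11,6,15)
reduced (well bottom): (11,6,15) with a≤c, −a<b≤a
well minimum = a = 11

11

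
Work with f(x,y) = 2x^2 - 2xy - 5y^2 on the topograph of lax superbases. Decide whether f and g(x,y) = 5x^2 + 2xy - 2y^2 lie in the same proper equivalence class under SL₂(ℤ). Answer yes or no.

D₁ = 44, D₂ = 44
river cycle of f (length 2): (2, 6, -1), (-1, 6, 2)
river cycle of g (length 2): (-2, 6, 1), (1, 6, -2)
cycles differ ⇒ inequivalent

no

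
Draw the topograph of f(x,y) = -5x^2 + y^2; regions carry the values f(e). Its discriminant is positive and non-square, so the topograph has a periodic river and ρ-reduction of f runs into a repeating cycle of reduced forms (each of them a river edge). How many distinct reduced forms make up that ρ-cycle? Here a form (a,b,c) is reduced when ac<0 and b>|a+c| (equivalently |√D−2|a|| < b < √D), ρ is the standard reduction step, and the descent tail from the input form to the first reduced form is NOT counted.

D = 20, ⌊√D⌋ = 4
descent: ρ → (1,4,-1)  [lands on river]
river: ρ → (-1,4,1)
ρ-cycle length = 2 (tail of 1 descent step not counted)

2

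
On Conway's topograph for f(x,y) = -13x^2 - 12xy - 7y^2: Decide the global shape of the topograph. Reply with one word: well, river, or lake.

D = b²−4ac = (-12)² − 4·(-13)·(-7) = -220
D < 0 ⇒ definite ⇒ every region one sign ⇒ single well

well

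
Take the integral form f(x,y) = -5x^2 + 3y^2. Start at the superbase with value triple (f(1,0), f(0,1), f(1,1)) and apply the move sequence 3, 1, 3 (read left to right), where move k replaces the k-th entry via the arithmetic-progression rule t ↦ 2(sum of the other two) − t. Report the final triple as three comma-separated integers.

start (-5,3,-2) = (f(1,0),f(0,1),f(1,1))
replace slot 3: 2·((-5)+3) − (-2) = -2 → (-5,3,-2)
replace slot 1: 2·(3+(-2)) − (-5) = 7 → (7,3,-2)
replace slot 3: 2·(7+3) − (-2) = 22 → (7,3,22)

7,3,22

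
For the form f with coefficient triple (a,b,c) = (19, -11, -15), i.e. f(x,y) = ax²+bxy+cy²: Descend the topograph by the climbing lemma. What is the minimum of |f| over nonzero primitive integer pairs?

descent: ρ → (-15,11,19)  [lands on river]
river: ρ → (19,27,-7)
river: ρ → (-7,29,15)
river: ρ → (15,31,-5)
river: ρ → (-5,29,21)
river: ρ → (21,13,-13)
river: ρ → (-13,13,21)
river: ρ → (21,29,-5)
river: ρ → (-5,31,15)
river: ρ → (15,29,-7)
river: ρ → (-7,27,19)
river: ρ → (19,11,-15)
river: ρ → (-15,19,15)
river: ρ → (15,11,-19)
river: ρ → (-19,27,7)
river: ρ → (7,29,-15)
river: ρ → (-15,31,5)
river: ρ → (5,29,-21)
river: ρ → (-21,13,13)
river: ρ → (13,13,-21)
river: ρ → (-21,29,5)
river: ρ → (5,31,-15)
river: ρ → (-15,29,7)
river: ρ → (7,27,-19)
river: ρ → (-19,11,15)
river: ρ → (15,19,-15)
closes: descent 1, river 26
min |a| on river = 5

5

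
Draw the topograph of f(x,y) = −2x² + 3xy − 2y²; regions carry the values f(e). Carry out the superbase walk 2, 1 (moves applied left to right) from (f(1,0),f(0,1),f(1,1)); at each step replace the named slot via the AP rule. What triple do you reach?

start (-2,-2,-1) = (f(1,0),f(0,1),f(1,1))
replace slot 2: 2·((-2)+(-1)) − (-2) = -4 → (-2,-4,-1)
replace slot 1: 2·((-4)+(-1)) − (-2) = -8 → (-8,-4,-1)

-8,-4,-1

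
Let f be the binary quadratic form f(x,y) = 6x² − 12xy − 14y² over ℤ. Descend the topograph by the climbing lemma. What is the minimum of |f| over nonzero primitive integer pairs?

descent: ρ → (-14,12,6)  [lands on river]
river: ρ → (6,12,-14)
river: ρ → (-14,16,4)
river: ρ → (4,16,-14)
closes: descent 1, river 4
min |a| on river = 4

4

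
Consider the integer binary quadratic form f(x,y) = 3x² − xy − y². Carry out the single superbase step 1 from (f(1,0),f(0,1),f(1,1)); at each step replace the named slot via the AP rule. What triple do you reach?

start (3,-1,1) = (f(1,0),f(0,1),f(1,1))
replace slot 1: 2·((-1)+1) − 3 = -3 → (-3,-1,1)

-3,-1,1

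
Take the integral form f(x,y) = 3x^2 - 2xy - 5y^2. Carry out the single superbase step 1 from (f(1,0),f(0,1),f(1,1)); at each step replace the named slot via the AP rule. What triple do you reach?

start (3,-5,-4) = (f(1,0),f(0,1),f(1,1))
replace slot 1: 2·((-5)+(-4)) − 3 = -21 → (-21,-5,-4)

-21,-5,-4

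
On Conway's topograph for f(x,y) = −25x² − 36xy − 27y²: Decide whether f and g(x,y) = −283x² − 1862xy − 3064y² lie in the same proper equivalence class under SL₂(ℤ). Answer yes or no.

D₁ = -1404, D₂ = -1404
f is negative-definite; reduce −f:
−f: translate: b→-14 (≡36 mod 50), so (25,36,27)→(25,-14,16)
−f: flip: (25,-14,16)→(16,14,25)
−f: reduced (well bottom): (16,14,25) with a≤c, −a<b≤a
flip sign back: reduced form of f is (-16,-14,-25)
g is negative-definite; reduce −g:
−g: translate: b→164 (≡1862 mod 566), so (283,1862,3064)→(283,164,25)
−g: flip: (283,164,25)→(25,-164,283)
−g: translate: b→-14 (≡-164 mod 50), so (25,-164,283)→(25,-14,16)
−g: flip: (25,-14,16)→(16,14,25)
−g: reduced (well bottom): (16,14,25) with a≤c, −a<b≤a
flip sign back: reduced form of g is (-16,-14,-25)
reduced forms (-16, -14, -25) vs (-16, -14, -25) ⇒ equivalent

yes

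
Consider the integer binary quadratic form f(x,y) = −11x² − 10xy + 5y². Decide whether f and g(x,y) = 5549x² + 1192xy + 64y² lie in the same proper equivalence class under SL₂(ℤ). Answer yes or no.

D₁ = 320, D₂ = 320
river cycle of f (length 4): (5, 10, -11), (-11, 12, 4), (4, 12, -11), (-11, 10, 5)
river cycle of g (length 4): (5, 10, -11), (-11, 12, 4), (4, 12, -11), (-11, 10, 5)
cycles coincide ⇒ equivalent

yes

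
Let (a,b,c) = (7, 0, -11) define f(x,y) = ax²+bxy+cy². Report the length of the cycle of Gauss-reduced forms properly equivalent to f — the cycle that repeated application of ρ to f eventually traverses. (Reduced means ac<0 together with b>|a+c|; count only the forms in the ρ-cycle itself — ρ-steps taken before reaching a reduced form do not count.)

D = 308, ⌊√D⌋ = 17
descent: ρ → (-11,0,7)
descent: ρ → (7,14,-4)  [lands on river]
river: ρ → (-4,10,13)
river: ρ → (13,16,-1)
river: ρ → (-1,16,13)
river: ρ → (13,10,-4)
river: ρ → (-4,14,7)
ρ-cycle length = 6 (tail of 2 descent steps not counted)

6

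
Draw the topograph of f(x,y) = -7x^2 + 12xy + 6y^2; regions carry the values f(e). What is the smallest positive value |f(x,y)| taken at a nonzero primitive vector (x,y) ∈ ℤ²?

river: ρ → (6,12,-7)
river: ρ → (-7,16,2)
river: ρ → (2,16,-7)
river: ρ → (-7,12,6)
closes: descent 0, river 4
min |a| on river = 2

2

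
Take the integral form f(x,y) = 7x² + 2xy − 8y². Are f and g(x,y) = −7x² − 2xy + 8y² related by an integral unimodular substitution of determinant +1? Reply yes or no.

D₁ = 228, D₂ = 228
river cycle of f (length 6): (-8, 14, 1), (1, 14, -8), (-8, 2, 7), (7, 12, -3), (-3, 12, 7), (7, 2, -8)
river cycle of g (length 6): (8, 2, -7), (-7, 12, 3), (3, 12, -7), (-7, 2, 8), (8, 14, -1), (-1, 14, 8)
cycles differ ⇒ inequivalent

no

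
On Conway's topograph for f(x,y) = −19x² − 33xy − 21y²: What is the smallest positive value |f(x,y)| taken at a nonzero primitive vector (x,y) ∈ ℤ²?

translate: b→-5 (≡33 mod 38), so (19,33,21)→(19,-5,7)
flip: (19,-5,7)→(7,5,19)
reduced (well bottom): (7,5,19) with a≤c, −a<b≤a
well minimum |f| = |-7| = 7 (negative-definite)

7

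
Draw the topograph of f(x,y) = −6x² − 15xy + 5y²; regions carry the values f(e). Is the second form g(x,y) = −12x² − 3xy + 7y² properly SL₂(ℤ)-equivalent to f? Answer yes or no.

D₁ = 345, D₂ = 345
river cycle of f (length 10): (5, 15, -6), (-6, 9, 11), (11, 13, -4), (-4, 11, 14), (14, 17, -1), (-1, 17, 14), (14, 11, -4), (-4, 13, 11), (11, 9, -6), (-6, 15, 5)
river cycle of g (length 10): (7, 17, -2), (-2, 15, 15), (15, 15, -2), (-2, 17, 7), (7, 11, -8), (-8, 5, 10), (10, 15, -3), (-3, 15, 10), (10, 5, -8), (-8, 11, 7)
cycles differ ⇒ inequivalent

no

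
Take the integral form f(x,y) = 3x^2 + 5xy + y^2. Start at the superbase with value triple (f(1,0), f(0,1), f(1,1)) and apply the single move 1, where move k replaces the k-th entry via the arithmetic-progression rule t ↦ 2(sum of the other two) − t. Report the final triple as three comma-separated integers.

start (3,1,9) = (f(1,0),f(0,1),f(1,1))
replace slot 1: 2·(1+9) − 3 = 17 → (17,1,9)

17,1,9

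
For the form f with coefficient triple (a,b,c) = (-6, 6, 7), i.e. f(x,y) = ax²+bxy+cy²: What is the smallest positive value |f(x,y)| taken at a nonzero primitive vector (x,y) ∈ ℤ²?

river: ρ → (7,8,-5)
river: ρ → (-5,12,3)
river: ρ → (3,12,-5)
river: ρ → (-5,8,7)
river: ρ → (7,6,-6)
river: ρ → (-6,6,7)
closes: descent 0, river 6
min |a| on river = 3

3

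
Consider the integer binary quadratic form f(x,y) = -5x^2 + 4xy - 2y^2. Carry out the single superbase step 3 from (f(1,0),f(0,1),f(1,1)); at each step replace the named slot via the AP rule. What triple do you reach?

start (-5,-2,-3) = (f(1,0),f(0,1),f(1,1))
replace slot 3: 2·((-5)+(-2)) − (-3) = -11 → (-5,-2,-11)

-5,-2,-11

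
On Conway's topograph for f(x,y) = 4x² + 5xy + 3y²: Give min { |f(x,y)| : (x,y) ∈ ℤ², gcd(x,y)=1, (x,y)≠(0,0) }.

translate: b→-3 (≡5 mod 8), so (4,5,3)→(4,-3,2)
flip: (4,-3,2)→(2,3,4)
translate: b→-1 (≡3 mod 4), so (2,3,4)→(2,-1,3)
reduced (well bottom): (2,-1,3) with a≤c, −a<b≤a
well minimum = a = 2

2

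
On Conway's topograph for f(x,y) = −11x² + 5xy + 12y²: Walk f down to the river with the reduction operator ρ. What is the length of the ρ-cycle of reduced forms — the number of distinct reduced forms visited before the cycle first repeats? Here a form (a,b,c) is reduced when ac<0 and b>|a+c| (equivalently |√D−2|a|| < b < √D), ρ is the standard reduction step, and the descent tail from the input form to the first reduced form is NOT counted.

D = 553, ⌊√D⌋ = 23
river: ρ → (12,19,-4)
river: ρ → (-4,21,7)
river: ρ → (7,21,-4)
river: ρ → (-4,19,12)
river: ρ → (12,5,-11)
river: ρ → (-11,17,6)
river: ρ → (6,19,-8)
river: ρ → (-8,13,12)
river: ρ → (12,11,-9)
river: ρ → (-9,7,14)
river: ρ → (14,21,-2)
river: ρ → (-2,23,3)
river: ρ → (3,19,-16)
river: ρ → (-16,13,6)
river: ρ → (6,23,-1)
river: ρ → (-1,23,6)
river: ρ → (6,13,-16)
river: ρ → (-16,19,3)
river: ρ → (3,23,-2)
river: ρ → (-2,21,14)
river: ρ → (14,7,-9)
river: ρ → (-9,11,12)
river: ρ → (12,13,-8)
river: ρ → (-8,19,6)
river: ρ → (6,17,-11)
river: ρ → (-11,5,12)
ρ-cycle length = 26 (tail of 0 descent steps not counted)

26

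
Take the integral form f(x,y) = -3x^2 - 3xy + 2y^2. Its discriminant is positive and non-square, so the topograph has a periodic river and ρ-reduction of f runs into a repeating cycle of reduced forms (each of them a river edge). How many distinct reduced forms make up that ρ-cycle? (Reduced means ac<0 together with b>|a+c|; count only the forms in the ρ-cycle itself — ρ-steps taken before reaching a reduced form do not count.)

D = 33, ⌊√D⌋ = 5
descent: ρ → (2,3,-3)  [lands on river]
river: ρ → (-3,3,2)
river: ρ → (2,5,-1)
river: ρ → (-1,5,2)
ρ-cycle length = 4 (tail of 1 descent step not counted)

4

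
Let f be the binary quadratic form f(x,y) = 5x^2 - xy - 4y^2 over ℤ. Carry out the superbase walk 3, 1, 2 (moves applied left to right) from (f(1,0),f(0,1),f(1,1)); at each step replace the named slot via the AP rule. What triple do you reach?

start (5,-4,0) = (f(1,0),f(0,1),f(1,1))
replace slot 3: 2·(5+(-4)) − 0 = 2 → (5,-4,2)
replace slot 1: 2·((-4)+2) − 5 = -9 → (-9,-4,2)
replace slot 2: 2·((-9)+2) − (-4) = -10 → (-9,-10,2)

-9,-10,2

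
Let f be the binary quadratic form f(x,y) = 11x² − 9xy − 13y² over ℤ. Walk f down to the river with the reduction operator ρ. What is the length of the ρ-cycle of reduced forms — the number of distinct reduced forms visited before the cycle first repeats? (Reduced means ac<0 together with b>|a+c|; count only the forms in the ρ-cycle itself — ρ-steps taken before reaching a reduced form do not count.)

D = 653, ⌊√D⌋ = 25
descent: ρ → (-13,9,11)  [lands on river]
river: ρ → (11,13,-11)
river: ρ → (-11,9,13)
river: ρ → (13,17,-7)
river: ρ → (-7,25,1)
river: ρ → (1,25,-7)
river: ρ → (-7,17,13)
river: ρ → (13,9,-11)
river: ρ → (-11,13,11)
river: ρ → (11,9,-13)
river: ρ → (-13,17,7)
river: ρ → (7,25,-1)
river: ρ → (-1,25,7)
river: ρ → (7,17,-13)
ρ-cycle length = 14 (tail of 1 descent step not counted)

14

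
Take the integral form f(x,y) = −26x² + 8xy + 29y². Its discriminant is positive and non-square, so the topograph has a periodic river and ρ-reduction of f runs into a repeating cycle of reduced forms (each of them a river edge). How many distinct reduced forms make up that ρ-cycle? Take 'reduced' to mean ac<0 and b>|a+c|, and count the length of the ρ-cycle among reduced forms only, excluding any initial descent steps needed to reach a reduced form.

D = 3080, ⌊√D⌋ = 55
river: ρ → (29,50,-5)
river: ρ → (-5,50,29)
river: ρ → (29,8,-26)
river: ρ → (-26,44,11)
river: ρ → (11,44,-26)
river: ρ → (-26,8,29)
ρ-cycle length = 6 (tail of 0 descent steps not counted)

6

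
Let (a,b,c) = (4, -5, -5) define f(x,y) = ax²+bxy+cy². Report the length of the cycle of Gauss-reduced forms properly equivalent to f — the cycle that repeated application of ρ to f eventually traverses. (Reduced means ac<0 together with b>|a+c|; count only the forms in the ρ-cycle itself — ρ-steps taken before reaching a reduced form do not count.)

D = 105, ⌊√D⌋ = 10
descent: ρ → (-5,5,4)  [lands on river]
river: ρ → (4,3,-6)
river: ρ → (-6,9,1)
river: ρ → (1,9,-6)
river: ρ → (-6,3,4)
river: ρ → (4,5,-5)
ρ-cycle length = 6 (tail of 1 descent step not counted)

6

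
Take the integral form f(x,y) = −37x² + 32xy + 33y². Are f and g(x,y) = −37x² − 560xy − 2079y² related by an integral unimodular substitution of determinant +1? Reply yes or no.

D₁ = 5908, D₂ = 5908
river cycle of f (length 42): (33, 34, -36), (-36, 38, 31), (31, 24, -43), (-43, 62, 12), (12, 58, -53), (-53, 48, 17), (17, 54, -44), (-44, 34, 27), (27, 74, -4), (-4, 70, 63), … (32 more)
river cycle of g (length 42): (-37, 32, 33), (33, 34, -36), (-36, 38, 31), (31, 24, -43), (-43, 62, 12), (12, 58, -53), (-53, 48, 17), (17, 54, -44), (-44, 34, 27), (27, 74, -4), … (32 more)
cycles coincide ⇒ equivalent

yes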